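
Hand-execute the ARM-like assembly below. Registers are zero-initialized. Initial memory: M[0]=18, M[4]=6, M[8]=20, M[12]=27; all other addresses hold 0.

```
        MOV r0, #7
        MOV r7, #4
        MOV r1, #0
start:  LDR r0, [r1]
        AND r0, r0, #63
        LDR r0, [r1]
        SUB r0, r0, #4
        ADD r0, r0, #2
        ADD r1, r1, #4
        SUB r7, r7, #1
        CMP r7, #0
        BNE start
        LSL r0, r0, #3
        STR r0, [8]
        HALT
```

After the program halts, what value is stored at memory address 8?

MOV r0, #7 → r0=7
MOV r7, #4 → r7=4
MOV r1, #0 → r1=0
LDR r0, [r1] → r0=M[0]=18
AND r0, r0, #63 → r0=18&63=18
LDR r0, [r1] → r0=M[0]=18
SUB r0, r0, #4 → r0=18-4=14
ADD r0, r0, #2 → r0=14+2=16
ADD r1, r1, #4 → r1=0+4=4
SUB r7, r7, #1 → r7=4-1=3
CMP r7, #0  (cmp 3,0)
BNE start: taken
LDR r0, [r1] → r0=M[4]=6
AND r0, r0, #63 → r0=6&63=6
LDR r0, [r1] → r0=M[4]=6
SUB r0, r0, #4 → r0=6-4=2
ADD r0, r0, #2 → r0=2+2=4
ADD r1, r1, #4 → r1=4+4=8
SUB r7, r7, #1 → r7=3-1=2
CMP r7, #0  (cmp 2,0)
BNE start: taken
LDR r0, [r1] → r0=M[8]=20
AND r0, r0, #63 → r0=20&63=20
LDR r0, [r1] → r0=M[8]=20
SUB r0, r0, #4 → r0=20-4=16
ADD r0, r0, #2 → r0=16+2=18
ADD r1, r1, #4 → r1=8+4=12
SUB r7, r7, #1 → r7=2-1=1
CMP r7, #0  (cmp 1,0)
BNE start: taken
LDR r0, [r1] → r0=M[12]=27
AND r0, r0, #63 → r0=27&63=27
LDR r0, [r1] → r0=M[12]=27
SUB r0, r0, #4 → r0=27-4=23
ADD r0, r0, #2 → r0=23+2=25
ADD r1, r1, #4 → r1=12+4=16
SUB r7, r7, #1 → r7=1-1=0
CMP r7, #0  (cmp 0,0)
BNE start: not taken
LSL r0, r0, #3 → r0=25<<3=200
STR r0, [8] → M[8]=200
halt.

200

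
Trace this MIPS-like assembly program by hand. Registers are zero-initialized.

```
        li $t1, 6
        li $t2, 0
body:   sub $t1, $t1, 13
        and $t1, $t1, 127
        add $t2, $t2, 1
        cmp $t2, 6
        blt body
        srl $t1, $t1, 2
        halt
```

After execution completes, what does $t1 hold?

14

$t1=6
$t2=0
$t1=6-13=-7
$t1=(-7)&127=121
$t2=0+1=1
cmp $t2, 6  (cmp 1,6)
blt body: taken
$t1=121-13=108
$t1=108&127=108
$t2=1+1=2
cmp $t2, 6  (cmp 2,6)
blt body: taken
$t1=108-13=95
$t1=95&127=95
$t2=2+1=3
cmp $t2, 6  (cmp 3,6)
blt body: taken
$t1=95-13=82
$t1=82&127=82
$t2=3+1=4
cmp $t2, 6  (cmp 4,6)
blt body: taken
$t1=82-13=69
$t1=69&127=69
$t2=4+1=5
cmp $t2, 6  (cmp 5,6)
blt body: taken
$t1=69-13=56
$t1=56&127=56
$t2=5+1=6
cmp $t2, 6  (cmp 6,6)
blt body: not taken
$t1=56>>2=14
halt.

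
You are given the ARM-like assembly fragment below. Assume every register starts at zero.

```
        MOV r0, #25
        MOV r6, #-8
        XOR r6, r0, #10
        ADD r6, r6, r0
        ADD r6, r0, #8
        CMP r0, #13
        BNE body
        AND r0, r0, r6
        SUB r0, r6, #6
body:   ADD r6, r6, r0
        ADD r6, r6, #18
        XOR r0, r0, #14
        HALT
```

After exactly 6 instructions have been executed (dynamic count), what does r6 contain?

33

r0=25
r6=-8
r6=25^10=19
r6=19+25=44
r6=25+8=33
CMP r0, #13  (cmp 25,13)
After step 6: r6 = 33.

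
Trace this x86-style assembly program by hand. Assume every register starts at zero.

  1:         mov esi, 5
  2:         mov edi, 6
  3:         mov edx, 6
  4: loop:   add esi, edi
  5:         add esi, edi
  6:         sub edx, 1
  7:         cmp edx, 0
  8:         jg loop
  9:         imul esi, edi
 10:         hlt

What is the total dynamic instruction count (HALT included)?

mov esi, 5 → esi=5
mov edi, 6 → edi=6
mov edx, 6 → edx=6
add esi, edi → esi=5+6=11
add esi, edi → esi=11+6=17
sub edx, 1 → edx=6-1=5
cmp edx, 0  (cmp 5,0)
jg loop: taken
add esi, edi → esi=17+6=23
add esi, edi → esi=23+6=29
sub edx, 1 → edx=5-1=4
cmp edx, 0  (cmp 4,0)
jg loop: taken
add esi, edi → esi=29+6=35
add esi, edi → esi=35+6=41
sub edx, 1 → edx=4-1=3
cmp edx, 0  (cmp 3,0)
jg loop: taken
add esi, edi → esi=41+6=47
add esi, edi → esi=47+6=53
sub edx, 1 → edx=3-1=2
cmp edx, 0  (cmp 2,0)
jg loop: taken
add esi, edi → esi=53+6=59
add esi, edi → esi=59+6=65
sub edx, 1 → edx=2-1=1
cmp edx, 0  (cmp 1,0)
jg loop: taken
add esi, edi → esi=65+6=71
add esi, edi → esi=71+6=77
sub edx, 1 → edx=1-1=0
cmp edx, 0  (cmp 0,0)
jg loop: not taken
imul esi, edi → esi=77*6=462
halt.
Total executed instructions: 35.

35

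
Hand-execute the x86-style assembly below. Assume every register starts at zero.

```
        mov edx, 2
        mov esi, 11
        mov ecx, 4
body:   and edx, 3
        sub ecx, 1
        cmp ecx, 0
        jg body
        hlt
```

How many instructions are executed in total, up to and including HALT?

20

mov edx, 2 → edx=2
mov esi, 11 → esi=11
mov ecx, 4 → ecx=4
and edx, 3 → edx=2&3=2
sub ecx, 1 → ecx=4-1=3
cmp ecx, 0  (cmp 3,0)
jg body: taken
and edx, 3 → edx=2&3=2
sub ecx, 1 → ecx=3-1=2
cmp ecx, 0  (cmp 2,0)
jg body: taken
and edx, 3 → edx=2&3=2
sub ecx, 1 → ecx=2-1=1
cmp ecx, 0  (cmp 1,0)
jg body: taken
and edx, 3 → edx=2&3=2
sub ecx, 1 → ecx=1-1=0
cmp ecx, 0  (cmp 0,0)
jg body: not taken
halt.
Total executed instructions: 20.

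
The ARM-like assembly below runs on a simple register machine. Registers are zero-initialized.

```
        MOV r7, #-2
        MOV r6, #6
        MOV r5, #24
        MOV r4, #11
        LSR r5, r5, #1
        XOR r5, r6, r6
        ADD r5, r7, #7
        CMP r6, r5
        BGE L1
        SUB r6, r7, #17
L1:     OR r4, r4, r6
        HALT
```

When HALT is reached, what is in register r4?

MOV r7, #-2 → r7=-2
MOV r6, #6 → r6=6
MOV r5, #24 → r5=24
MOV r4, #11 → r4=11
LSR r5, r5, #1 → r5=24>>1=12
XOR r5, r6, r6 → r5=6^6=0
ADD r5, r7, #7 → r5=(-2)+7=5
CMP r6, r5  (cmp 6,5)
BGE L1: taken
OR r4, r4, r6 → r4=11|6=15
halt.

15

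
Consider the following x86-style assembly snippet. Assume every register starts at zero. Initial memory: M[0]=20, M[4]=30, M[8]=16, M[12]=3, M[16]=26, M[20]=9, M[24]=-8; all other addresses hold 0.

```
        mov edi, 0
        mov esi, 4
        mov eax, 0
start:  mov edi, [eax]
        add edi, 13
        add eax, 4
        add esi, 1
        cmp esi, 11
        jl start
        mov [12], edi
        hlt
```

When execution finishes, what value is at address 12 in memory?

mov edi, 0 → edi=0
mov esi, 4 → esi=4
mov eax, 0 → eax=0
mov edi, [eax] → edi=M[0]=20
add edi, 13 → edi=20+13=33
add eax, 4 → eax=0+4=4
add esi, 1 → esi=4+1=5
cmp esi, 11  (cmp 5,11)
jl start: taken
mov edi, [eax] → edi=M[4]=30
add edi, 13 → edi=30+13=43
add eax, 4 → eax=4+4=8
add esi, 1 → esi=5+1=6
cmp esi, 11  (cmp 6,11)
jl start: taken
mov edi, [eax] → edi=M[8]=16
add edi, 13 → edi=16+13=29
add eax, 4 → eax=8+4=12
add esi, 1 → esi=6+1=7
cmp esi, 11  (cmp 7,11)
jl start: taken
mov edi, [eax] → edi=M[12]=3
add edi, 13 → edi=3+13=16
add eax, 4 → eax=12+4=16
add esi, 1 → esi=7+1=8
cmp esi, 11  (cmp 8,11)
jl start: taken
mov edi, [eax] → edi=M[16]=26
add edi, 13 → edi=26+13=39
add eax, 4 → eax=16+4=20
add esi, 1 → esi=8+1=9
cmp esi, 11  (cmp 9,11)
jl start: taken
mov edi, [eax] → edi=M[20]=9
add edi, 13 → edi=9+13=22
add eax, 4 → eax=20+4=24
add esi, 1 → esi=9+1=10
cmp esi, 11  (cmp 10,11)
jl start: taken
mov edi, [eax] → edi=M[24]=-8
add edi, 13 → edi=(-8)+13=5
add eax, 4 → eax=24+4=28
add esi, 1 → esi=10+1=11
cmp esi, 11  (cmp 11,11)
jl start: not taken
mov [12], edi → M[12]=5
halt.

5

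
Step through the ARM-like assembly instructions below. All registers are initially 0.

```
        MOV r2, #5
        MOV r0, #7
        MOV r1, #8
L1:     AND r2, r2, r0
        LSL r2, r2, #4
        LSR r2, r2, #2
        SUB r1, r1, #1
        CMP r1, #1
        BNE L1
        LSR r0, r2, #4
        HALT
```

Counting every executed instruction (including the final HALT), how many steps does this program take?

47

r2=5
r0=7
r1=8
r2=5&7=5
r2=5<<4=80
r2=80>>2=20
r1=8-1=7
CMP r1, #1  (cmp 7,1)
BNE L1: taken
r2=20&7=4
r2=4<<4=64
r2=64>>2=16
r1=7-1=6
CMP r1, #1  (cmp 6,1)
BNE L1: taken
r2=16&7=0
r2=0<<4=0
r2=0>>2=0
r1=6-1=5
CMP r1, #1  (cmp 5,1)
BNE L1: taken
r2=0&7=0
r2=0<<4=0
r2=0>>2=0
r1=5-1=4
CMP r1, #1  (cmp 4,1)
BNE L1: taken
r2=0&7=0
r2=0<<4=0
r2=0>>2=0
r1=4-1=3
CMP r1, #1  (cmp 3,1)
BNE L1: taken
r2=0&7=0
r2=0<<4=0
r2=0>>2=0
r1=3-1=2
CMP r1, #1  (cmp 2,1)
BNE L1: taken
r2=0&7=0
r2=0<<4=0
r2=0>>2=0
r1=2-1=1
CMP r1, #1  (cmp 1,1)
BNE L1: not taken
r0=0>>4=0
halt.
Total executed instructions: 47.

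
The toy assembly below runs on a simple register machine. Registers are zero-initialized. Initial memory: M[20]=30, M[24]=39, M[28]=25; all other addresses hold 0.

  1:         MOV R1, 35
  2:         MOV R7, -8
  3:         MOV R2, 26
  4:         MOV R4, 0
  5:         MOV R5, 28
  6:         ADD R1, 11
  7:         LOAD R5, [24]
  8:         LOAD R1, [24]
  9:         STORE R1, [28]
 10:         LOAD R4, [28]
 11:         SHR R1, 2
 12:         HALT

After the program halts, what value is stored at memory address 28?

39

R1=35
R7=-8
R2=26
R4=0
R5=28
R1=35+11=46
R5=M[24]=39
R1=M[24]=39
STORE R1, [28] → M[28]=39
R4=M[28]=39
R1=39>>2=9
halt.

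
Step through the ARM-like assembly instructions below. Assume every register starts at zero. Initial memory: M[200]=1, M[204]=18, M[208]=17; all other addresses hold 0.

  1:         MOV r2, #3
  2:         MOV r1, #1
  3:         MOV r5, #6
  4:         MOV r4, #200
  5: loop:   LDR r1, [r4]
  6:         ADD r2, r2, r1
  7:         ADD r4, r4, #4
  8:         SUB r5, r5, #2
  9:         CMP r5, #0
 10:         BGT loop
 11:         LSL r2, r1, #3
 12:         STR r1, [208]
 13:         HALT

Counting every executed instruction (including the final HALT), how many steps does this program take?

r2=3
r1=1
r5=6
r4=200
r1=M[200]=1
r2=3+1=4
r4=200+4=204
r5=6-2=4
CMP r5, #0  (cmp 4,0)
BGT loop: taken
r1=M[204]=18
r2=4+18=22
r4=204+4=208
r5=4-2=2
CMP r5, #0  (cmp 2,0)
BGT loop: taken
r1=M[208]=17
r2=22+17=39
r4=208+4=212
r5=2-2=0
CMP r5, #0  (cmp 0,0)
BGT loop: not taken
r2=17<<3=136
STR r1, [208] → M[208]=17
halt.
Total executed instructions: 25.

25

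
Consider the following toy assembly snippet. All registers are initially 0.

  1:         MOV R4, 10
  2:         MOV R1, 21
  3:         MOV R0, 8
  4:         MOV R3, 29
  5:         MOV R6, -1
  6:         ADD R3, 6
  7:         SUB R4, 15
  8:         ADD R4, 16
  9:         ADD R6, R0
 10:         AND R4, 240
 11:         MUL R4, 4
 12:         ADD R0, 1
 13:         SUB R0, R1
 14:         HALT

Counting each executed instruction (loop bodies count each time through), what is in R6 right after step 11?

7

R4=10
R1=21
R0=8
R3=29
R6=-1
R3=29+6=35
R4=10-15=-5
R4=(-5)+16=11
R6=(-1)+8=7
R4=11&240=0
R4=0*4=0
After step 11: R6 = 7.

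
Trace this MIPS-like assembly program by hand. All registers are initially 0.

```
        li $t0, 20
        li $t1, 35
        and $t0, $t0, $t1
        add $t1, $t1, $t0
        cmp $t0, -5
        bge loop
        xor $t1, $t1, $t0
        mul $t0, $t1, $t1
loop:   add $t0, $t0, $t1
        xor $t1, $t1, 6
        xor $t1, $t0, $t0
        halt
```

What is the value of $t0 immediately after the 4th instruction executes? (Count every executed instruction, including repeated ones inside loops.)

li $t0, 20 → $t0=20
li $t1, 35 → $t1=35
and $t0, $t0, $t1 → $t0=20&35=0
add $t1, $t1, $t0 → $t1=35+0=35
After step 4: $t0 = 0.

0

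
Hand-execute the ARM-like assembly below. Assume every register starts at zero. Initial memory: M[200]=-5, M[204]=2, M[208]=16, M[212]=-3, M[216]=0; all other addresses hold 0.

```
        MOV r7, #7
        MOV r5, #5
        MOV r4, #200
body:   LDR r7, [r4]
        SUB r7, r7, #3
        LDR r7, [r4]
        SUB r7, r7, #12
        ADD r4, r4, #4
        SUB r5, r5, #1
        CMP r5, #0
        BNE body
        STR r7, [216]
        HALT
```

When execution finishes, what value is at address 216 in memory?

after MOV r7, #7: r7=7
after MOV r5, #5: r5=5
after MOV r4, #200: r4=200
after LDR r7, [r4]: r7=M[200]=-5
after SUB r7, r7, #3: r7=(-5)-3=-8
after LDR r7, [r4]: r7=M[200]=-5
after SUB r7, r7, #12: r7=(-5)-12=-17
after ADD r4, r4, #4: r4=200+4=204
after SUB r5, r5, #1: r5=5-1=4
CMP r5, #0  (cmp 4,0)
BNE body: taken
after LDR r7, [r4]: r7=M[204]=2
after SUB r7, r7, #3: r7=2-3=-1
after LDR r7, [r4]: r7=M[204]=2
after SUB r7, r7, #12: r7=2-12=-10
after ADD r4, r4, #4: r4=204+4=208
after SUB r5, r5, #1: r5=4-1=3
CMP r5, #0  (cmp 3,0)
BNE body: taken
after LDR r7, [r4]: r7=M[208]=16
after SUB r7, r7, #3: r7=16-3=13
after LDR r7, [r4]: r7=M[208]=16
after SUB r7, r7, #12: r7=16-12=4
after ADD r4, r4, #4: r4=208+4=212
after SUB r5, r5, #1: r5=3-1=2
CMP r5, #0  (cmp 2,0)
BNE body: taken
after LDR r7, [r4]: r7=M[212]=-3
after SUB r7, r7, #3: r7=(-3)-3=-6
after LDR r7, [r4]: r7=M[212]=-3
after SUB r7, r7, #12: r7=(-3)-12=-15
after ADD r4, r4, #4: r4=212+4=216
after SUB r5, r5, #1: r5=2-1=1
CMP r5, #0  (cmp 1,0)
BNE body: taken
after LDR r7, [r4]: r7=M[216]=0
after SUB r7, r7, #3: r7=0-3=-3
after LDR r7, [r4]: r7=M[216]=0
after SUB r7, r7, #12: r7=0-12=-12
after ADD r4, r4, #4: r4=216+4=220
after SUB r5, r5, #1: r5=1-1=0
CMP r5, #0  (cmp 0,0)
BNE body: not taken
STR r7, [216] → M[216]=-12
halt.

-12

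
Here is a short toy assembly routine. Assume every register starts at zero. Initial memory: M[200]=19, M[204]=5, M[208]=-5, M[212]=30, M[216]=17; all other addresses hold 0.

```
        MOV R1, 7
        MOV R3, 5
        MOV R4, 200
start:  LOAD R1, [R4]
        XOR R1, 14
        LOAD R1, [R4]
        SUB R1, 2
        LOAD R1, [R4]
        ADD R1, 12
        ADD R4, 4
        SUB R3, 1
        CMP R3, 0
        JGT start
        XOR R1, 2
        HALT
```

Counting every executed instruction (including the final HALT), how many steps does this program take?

after MOV R1, 7: R1=7
after MOV R3, 5: R3=5
after MOV R4, 200: R4=200
after LOAD R1, [R4]: R1=M[200]=19
after XOR R1, 14: R1=19^14=29
after LOAD R1, [R4]: R1=M[200]=19
after SUB R1, 2: R1=19-2=17
after LOAD R1, [R4]: R1=M[200]=19
after ADD R1, 12: R1=19+12=31
after ADD R4, 4: R4=200+4=204
after SUB R3, 1: R3=5-1=4
CMP R3, 0  (cmp 4,0)
JGT start: taken
after LOAD R1, [R4]: R1=M[204]=5
after XOR R1, 14: R1=5^14=11
after LOAD R1, [R4]: R1=M[204]=5
after SUB R1, 2: R1=5-2=3
after LOAD R1, [R4]: R1=M[204]=5
after ADD R1, 12: R1=5+12=17
after ADD R4, 4: R4=204+4=208
after SUB R3, 1: R3=4-1=3
CMP R3, 0  (cmp 3,0)
JGT start: taken
after LOAD R1, [R4]: R1=M[208]=-5
after XOR R1, 14: R1=(-5)^14=-11
after LOAD R1, [R4]: R1=M[208]=-5
after SUB R1, 2: R1=(-5)-2=-7
after LOAD R1, [R4]: R1=M[208]=-5
after ADD R1, 12: R1=(-5)+12=7
after ADD R4, 4: R4=208+4=212
after SUB R3, 1: R3=3-1=2
CMP R3, 0  (cmp 2,0)
JGT start: taken
after LOAD R1, [R4]: R1=M[212]=30
after XOR R1, 14: R1=30^14=16
after LOAD R1, [R4]: R1=M[212]=30
after SUB R1, 2: R1=30-2=28
after LOAD R1, [R4]: R1=M[212]=30
after ADD R1, 12: R1=30+12=42
after ADD R4, 4: R4=212+4=216
after SUB R3, 1: R3=2-1=1
CMP R3, 0  (cmp 1,0)
JGT start: taken
after LOAD R1, [R4]: R1=M[216]=17
after XOR R1, 14: R1=17^14=31
after LOAD R1, [R4]: R1=M[216]=17
after SUB R1, 2: R1=17-2=15
after LOAD R1, [R4]: R1=M[216]=17
after ADD R1, 12: R1=17+12=29
after ADD R4, 4: R4=216+4=220
after SUB R3, 1: R3=1-1=0
CMP R3, 0  (cmp 0,0)
JGT start: not taken
after XOR R1, 2: R1=29^2=31
halt.
Total executed instructions: 55.

55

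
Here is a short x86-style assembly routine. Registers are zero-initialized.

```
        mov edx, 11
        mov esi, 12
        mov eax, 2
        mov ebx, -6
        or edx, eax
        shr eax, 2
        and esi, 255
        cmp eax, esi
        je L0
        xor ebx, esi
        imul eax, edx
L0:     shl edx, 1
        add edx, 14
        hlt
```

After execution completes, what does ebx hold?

mov edx, 11 → edx=11
mov esi, 12 → esi=12
mov eax, 2 → eax=2
mov ebx, -6 → ebx=-6
or edx, eax → edx=11|2=11
shr eax, 2 → eax=2>>2=0
and esi, 255 → esi=12&255=12
cmp eax, esi  (cmp 0,12)
je L0: not taken
xor ebx, esi → ebx=(-6)^12=-10
imul eax, edx → eax=0*11=0
shl edx, 1 → edx=11<<1=22
add edx, 14 → edx=22+14=36
halt.

-10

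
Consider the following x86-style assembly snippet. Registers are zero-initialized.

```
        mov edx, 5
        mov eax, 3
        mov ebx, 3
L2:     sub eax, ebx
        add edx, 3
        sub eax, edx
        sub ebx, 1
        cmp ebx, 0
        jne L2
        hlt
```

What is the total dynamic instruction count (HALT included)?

22

after mov edx, 5: edx=5
after mov eax, 3: eax=3
after mov ebx, 3: ebx=3
after sub eax, ebx: eax=3-3=0
after add edx, 3: edx=5+3=8
after sub eax, edx: eax=0-8=-8
after sub ebx, 1: ebx=3-1=2
cmp ebx, 0  (cmp 2,0)
jne L2: taken
after sub eax, ebx: eax=(-8)-2=-10
after add edx, 3: edx=8+3=11
after sub eax, edx: eax=(-10)-11=-21
after sub ebx, 1: ebx=2-1=1
cmp ebx, 0  (cmp 1,0)
jne L2: taken
after sub eax, ebx: eax=(-21)-1=-22
after add edx, 3: edx=11+3=14
after sub eax, edx: eax=(-22)-14=-36
after sub ebx, 1: ebx=1-1=0
cmp ebx, 0  (cmp 0,0)
jne L2: not taken
halt.
Total executed instructions: 22.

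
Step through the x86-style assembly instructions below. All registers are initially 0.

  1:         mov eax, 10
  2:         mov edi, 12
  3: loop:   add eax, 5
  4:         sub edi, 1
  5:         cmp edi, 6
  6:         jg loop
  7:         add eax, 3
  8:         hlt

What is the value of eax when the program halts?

mov eax, 10 → eax=10
mov edi, 12 → edi=12
add eax, 5 → eax=10+5=15
sub edi, 1 → edi=12-1=11
cmp edi, 6  (cmp 11,6)
jg loop: taken
add eax, 5 → eax=15+5=20
sub edi, 1 → edi=11-1=10
cmp edi, 6  (cmp 10,6)
jg loop: taken
add eax, 5 → eax=20+5=25
sub edi, 1 → edi=10-1=9
cmp edi, 6  (cmp 9,6)
jg loop: taken
add eax, 5 → eax=25+5=30
sub edi, 1 → edi=9-1=8
cmp edi, 6  (cmp 8,6)
jg loop: taken
add eax, 5 → eax=30+5=35
sub edi, 1 → edi=8-1=7
cmp edi, 6  (cmp 7,6)
jg loop: taken
add eax, 5 → eax=35+5=40
sub edi, 1 → edi=7-1=6
cmp edi, 6  (cmp 6,6)
jg loop: not taken
add eax, 3 → eax=40+3=43
halt.

43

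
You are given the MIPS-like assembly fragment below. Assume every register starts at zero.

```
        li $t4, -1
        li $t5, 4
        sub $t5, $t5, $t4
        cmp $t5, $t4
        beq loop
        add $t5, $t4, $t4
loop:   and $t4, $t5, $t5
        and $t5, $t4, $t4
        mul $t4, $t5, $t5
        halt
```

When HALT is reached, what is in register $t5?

-2

after li $t4, -1: $t4=-1
after li $t5, 4: $t5=4
after sub $t5, $t5, $t4: $t5=4-(-1)=5
cmp $t5, $t4  (cmp 5,-1)
beq loop: not taken
after add $t5, $t4, $t4: $t5=(-1)+(-1)=-2
after and $t4, $t5, $t5: $t4=(-2)&(-2)=-2
after and $t5, $t4, $t4: $t5=(-2)&(-2)=-2
after mul $t4, $t5, $t5: $t4=(-2)*(-2)=4
halt.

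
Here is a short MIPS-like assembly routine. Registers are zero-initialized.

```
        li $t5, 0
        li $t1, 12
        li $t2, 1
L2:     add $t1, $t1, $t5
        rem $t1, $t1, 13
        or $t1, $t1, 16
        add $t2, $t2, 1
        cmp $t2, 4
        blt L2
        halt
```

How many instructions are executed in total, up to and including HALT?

22

li $t5, 0 → $t5=0
li $t1, 12 → $t1=12
li $t2, 1 → $t2=1
add $t1, $t1, $t5 → $t1=12+0=12
rem $t1, $t1, 13 → $t1=12%13=12
or $t1, $t1, 16 → $t1=12|16=28
add $t2, $t2, 1 → $t2=1+1=2
cmp $t2, 4  (cmp 2,4)
blt L2: taken
add $t1, $t1, $t5 → $t1=28+0=28
rem $t1, $t1, 13 → $t1=28%13=2
or $t1, $t1, 16 → $t1=2|16=18
add $t2, $t2, 1 → $t2=2+1=3
cmp $t2, 4  (cmp 3,4)
blt L2: taken
add $t1, $t1, $t5 → $t1=18+0=18
rem $t1, $t1, 13 → $t1=18%13=5
or $t1, $t1, 16 → $t1=5|16=21
add $t2, $t2, 1 → $t2=3+1=4
cmp $t2, 4  (cmp 4,4)
blt L2: not taken
halt.
Total executed instructions: 22.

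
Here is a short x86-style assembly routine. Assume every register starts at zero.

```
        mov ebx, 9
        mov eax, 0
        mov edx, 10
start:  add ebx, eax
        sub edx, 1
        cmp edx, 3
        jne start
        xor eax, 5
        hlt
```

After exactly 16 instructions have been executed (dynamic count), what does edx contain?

7

mov ebx, 9 → ebx=9
mov eax, 0 → eax=0
mov edx, 10 → edx=10
add ebx, eax → ebx=9+0=9
sub edx, 1 → edx=10-1=9
cmp edx, 3  (cmp 9,3)
jne start: taken
add ebx, eax → ebx=9+0=9
sub edx, 1 → edx=9-1=8
cmp edx, 3  (cmp 8,3)
jne start: taken
add ebx, eax → ebx=9+0=9
sub edx, 1 → edx=8-1=7
cmp edx, 3  (cmp 7,3)
jne start: taken
add ebx, eax → ebx=9+0=9
After step 16: edx = 7.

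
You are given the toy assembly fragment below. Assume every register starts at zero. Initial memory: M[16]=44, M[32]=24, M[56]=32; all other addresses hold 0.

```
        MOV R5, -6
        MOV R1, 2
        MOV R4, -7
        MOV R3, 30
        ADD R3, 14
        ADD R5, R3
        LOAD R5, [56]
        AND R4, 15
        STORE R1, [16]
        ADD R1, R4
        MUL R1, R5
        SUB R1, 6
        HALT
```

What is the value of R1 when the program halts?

346

R5=-6
R1=2
R4=-7
R3=30
R3=30+14=44
R5=(-6)+44=38
R5=M[56]=32
R4=(-7)&15=9
STORE R1, [16] → M[16]=2
R1=2+9=11
R1=11*32=352
R1=352-6=346
halt.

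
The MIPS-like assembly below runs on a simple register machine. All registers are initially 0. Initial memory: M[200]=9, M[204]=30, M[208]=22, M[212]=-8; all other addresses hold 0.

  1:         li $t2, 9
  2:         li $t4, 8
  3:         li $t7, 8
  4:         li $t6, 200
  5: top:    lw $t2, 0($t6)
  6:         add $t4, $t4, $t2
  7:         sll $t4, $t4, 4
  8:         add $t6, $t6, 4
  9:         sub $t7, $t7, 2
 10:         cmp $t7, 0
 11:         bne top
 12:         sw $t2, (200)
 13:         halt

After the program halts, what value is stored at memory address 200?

after li $t2, 9: $t2=9
after li $t4, 8: $t4=8
after li $t7, 8: $t7=8
after li $t6, 200: $t6=200
after lw $t2, 0($t6): $t2=M[200]=9
after add $t4, $t4, $t2: $t4=8+9=17
after sll $t4, $t4, 4: $t4=17<<4=272
after add $t6, $t6, 4: $t6=200+4=204
after sub $t7, $t7, 2: $t7=8-2=6
cmp $t7, 0  (cmp 6,0)
bne top: taken
after lw $t2, 0($t6): $t2=M[204]=30
after add $t4, $t4, $t2: $t4=272+30=302
after sll $t4, $t4, 4: $t4=302<<4=4832
after add $t6, $t6, 4: $t6=204+4=208
after sub $t7, $t7, 2: $t7=6-2=4
cmp $t7, 0  (cmp 4,0)
bne top: taken
after lw $t2, 0($t6): $t2=M[208]=22
after add $t4, $t4, $t2: $t4=4832+22=4854
after sll $t4, $t4, 4: $t4=4854<<4=77664
after add $t6, $t6, 4: $t6=208+4=212
after sub $t7, $t7, 2: $t7=4-2=2
cmp $t7, 0  (cmp 2,0)
bne top: taken
after lw $t2, 0($t6): $t2=M[212]=-8
after add $t4, $t4, $t2: $t4=77664+(-8)=77656
after sll $t4, $t4, 4: $t4=77656<<4=1242496
after add $t6, $t6, 4: $t6=212+4=216
after sub $t7, $t7, 2: $t7=2-2=0
cmp $t7, 0  (cmp 0,0)
bne top: not taken
sw $t2, (200) → M[200]=-8
halt.

-8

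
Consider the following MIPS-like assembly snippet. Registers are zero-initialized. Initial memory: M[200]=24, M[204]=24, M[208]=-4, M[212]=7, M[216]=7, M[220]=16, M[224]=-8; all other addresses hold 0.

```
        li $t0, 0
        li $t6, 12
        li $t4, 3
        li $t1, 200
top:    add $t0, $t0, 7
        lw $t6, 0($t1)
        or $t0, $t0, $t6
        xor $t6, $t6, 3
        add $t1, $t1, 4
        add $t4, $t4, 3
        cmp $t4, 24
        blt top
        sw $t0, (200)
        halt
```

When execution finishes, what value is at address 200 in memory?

$t0=0
$t6=12
$t4=3
$t1=200
$t0=0+7=7
$t6=M[200]=24
$t0=7|24=31
$t6=24^3=27
$t1=200+4=204
$t4=3+3=6
cmp $t4, 24  (cmp 6,24)
blt top: taken
$t0=31+7=38
$t6=M[204]=24
$t0=38|24=62
$t6=24^3=27
$t1=204+4=208
$t4=6+3=9
cmp $t4, 24  (cmp 9,24)
blt top: taken
$t0=62+7=69
$t6=M[208]=-4
$t0=69|(-4)=-3
$t6=(-4)^3=-1
$t1=208+4=212
$t4=9+3=12
cmp $t4, 24  (cmp 12,24)
blt top: taken
$t0=(-3)+7=4
$t6=M[212]=7
$t0=4|7=7
$t6=7^3=4
$t1=212+4=216
$t4=12+3=15
cmp $t4, 24  (cmp 15,24)
blt top: taken
$t0=7+7=14
$t6=M[216]=7
$t0=14|7=15
$t6=7^3=4
$t1=216+4=220
$t4=15+3=18
cmp $t4, 24  (cmp 18,24)
blt top: taken
$t0=15+7=22
$t6=M[220]=16
$t0=22|16=22
$t6=16^3=19
$t1=220+4=224
$t4=18+3=21
cmp $t4, 24  (cmp 21,24)
blt top: taken
$t0=22+7=29
$t6=M[224]=-8
$t0=29|(-8)=-3
$t6=(-8)^3=-5
$t1=224+4=228
$t4=21+3=24
cmp $t4, 24  (cmp 24,24)
blt top: not taken
sw $t0, (200) → M[200]=-3
halt.

-3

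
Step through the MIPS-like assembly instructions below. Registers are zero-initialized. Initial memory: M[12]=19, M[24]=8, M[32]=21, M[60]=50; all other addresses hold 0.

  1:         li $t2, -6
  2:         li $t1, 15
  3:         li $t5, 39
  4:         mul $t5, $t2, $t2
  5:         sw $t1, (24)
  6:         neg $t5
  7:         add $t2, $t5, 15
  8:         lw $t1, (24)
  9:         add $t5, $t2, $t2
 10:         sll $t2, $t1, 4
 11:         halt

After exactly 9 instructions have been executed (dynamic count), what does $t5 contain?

after li $t2, -6: $t2=-6
after li $t1, 15: $t1=15
after li $t5, 39: $t5=39
after mul $t5, $t2, $t2: $t5=(-6)*(-6)=36
sw $t1, (24) → M[24]=15
after neg $t5: $t5=-(36)=-36
after add $t2, $t5, 15: $t2=(-36)+15=-21
after lw $t1, (24): $t1=M[24]=15
after add $t5, $t2, $t2: $t5=(-21)+(-21)=-42
After step 9: $t5 = -42.

-42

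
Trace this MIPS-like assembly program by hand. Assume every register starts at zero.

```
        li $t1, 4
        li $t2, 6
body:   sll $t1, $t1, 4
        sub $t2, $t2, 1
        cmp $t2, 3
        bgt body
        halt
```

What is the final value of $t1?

16384

li $t1, 4 → $t1=4
li $t2, 6 → $t2=6
sll $t1, $t1, 4 → $t1=4<<4=64
sub $t2, $t2, 1 → $t2=6-1=5
cmp $t2, 3  (cmp 5,3)
bgt body: taken
sll $t1, $t1, 4 → $t1=64<<4=1024
sub $t2, $t2, 1 → $t2=5-1=4
cmp $t2, 3  (cmp 4,3)
bgt body: taken
sll $t1, $t1, 4 → $t1=1024<<4=16384
sub $t2, $t2, 1 → $t2=4-1=3
cmp $t2, 3  (cmp 3,3)
bgt body: not taken
halt.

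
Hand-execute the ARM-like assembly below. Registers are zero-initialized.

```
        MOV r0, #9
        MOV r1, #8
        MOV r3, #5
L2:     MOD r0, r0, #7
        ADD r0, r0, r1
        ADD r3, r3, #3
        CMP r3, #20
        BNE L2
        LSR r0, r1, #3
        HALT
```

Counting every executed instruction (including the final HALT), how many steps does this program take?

r0=9
r1=8
r3=5
r0=9%7=2
r0=2+8=10
r3=5+3=8
CMP r3, #20  (cmp 8,20)
BNE L2: taken
r0=10%7=3
r0=3+8=11
r3=8+3=11
CMP r3, #20  (cmp 11,20)
BNE L2: taken
r0=11%7=4
r0=4+8=12
r3=11+3=14
CMP r3, #20  (cmp 14,20)
BNE L2: taken
r0=12%7=5
r0=5+8=13
r3=14+3=17
CMP r3, #20  (cmp 17,20)
BNE L2: taken
r0=13%7=6
r0=6+8=14
r3=17+3=20
CMP r3, #20  (cmp 20,20)
BNE L2: not taken
r0=8>>3=1
halt.
Total executed instructions: 30.

30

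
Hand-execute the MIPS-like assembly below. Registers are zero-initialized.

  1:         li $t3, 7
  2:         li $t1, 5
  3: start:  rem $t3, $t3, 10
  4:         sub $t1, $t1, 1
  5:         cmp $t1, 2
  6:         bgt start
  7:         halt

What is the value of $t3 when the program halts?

7

li $t3, 7 → $t3=7
li $t1, 5 → $t1=5
rem $t3, $t3, 10 → $t3=7%10=7
sub $t1, $t1, 1 → $t1=5-1=4
cmp $t1, 2  (cmp 4,2)
bgt start: taken
rem $t3, $t3, 10 → $t3=7%10=7
sub $t1, $t1, 1 → $t1=4-1=3
cmp $t1, 2  (cmp 3,2)
bgt start: taken
rem $t3, $t3, 10 → $t3=7%10=7
sub $t1, $t1, 1 → $t1=3-1=2
cmp $t1, 2  (cmp 2,2)
bgt start: not taken
halt.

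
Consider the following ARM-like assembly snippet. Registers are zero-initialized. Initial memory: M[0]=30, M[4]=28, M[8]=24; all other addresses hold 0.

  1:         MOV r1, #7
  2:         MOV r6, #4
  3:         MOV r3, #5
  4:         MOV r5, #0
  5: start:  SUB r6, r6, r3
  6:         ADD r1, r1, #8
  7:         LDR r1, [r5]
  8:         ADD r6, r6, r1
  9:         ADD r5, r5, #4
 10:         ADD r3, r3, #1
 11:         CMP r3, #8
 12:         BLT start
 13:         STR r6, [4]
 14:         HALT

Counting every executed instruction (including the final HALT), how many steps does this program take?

MOV r1, #7 → r1=7
MOV r6, #4 → r6=4
MOV r3, #5 → r3=5
MOV r5, #0 → r5=0
SUB r6, r6, r3 → r6=4-5=-1
ADD r1, r1, #8 → r1=7+8=15
LDR r1, [r5] → r1=M[0]=30
ADD r6, r6, r1 → r6=(-1)+30=29
ADD r5, r5, #4 → r5=0+4=4
ADD r3, r3, #1 → r3=5+1=6
CMP r3, #8  (cmp 6,8)
BLT start: taken
SUB r6, r6, r3 → r6=29-6=23
ADD r1, r1, #8 → r1=30+8=38
LDR r1, [r5] → r1=M[4]=28
ADD r6, r6, r1 → r6=23+28=51
ADD r5, r5, #4 → r5=4+4=8
ADD r3, r3, #1 → r3=6+1=7
CMP r3, #8  (cmp 7,8)
BLT start: taken
SUB r6, r6, r3 → r6=51-7=44
ADD r1, r1, #8 → r1=28+8=36
LDR r1, [r5] → r1=M[8]=24
ADD r6, r6, r1 → r6=44+24=68
ADD r5, r5, #4 → r5=8+4=12
ADD r3, r3, #1 → r3=7+1=8
CMP r3, #8  (cmp 8,8)
BLT start: not taken
STR r6, [4] → M[4]=68
halt.
Total executed instructions: 30.

30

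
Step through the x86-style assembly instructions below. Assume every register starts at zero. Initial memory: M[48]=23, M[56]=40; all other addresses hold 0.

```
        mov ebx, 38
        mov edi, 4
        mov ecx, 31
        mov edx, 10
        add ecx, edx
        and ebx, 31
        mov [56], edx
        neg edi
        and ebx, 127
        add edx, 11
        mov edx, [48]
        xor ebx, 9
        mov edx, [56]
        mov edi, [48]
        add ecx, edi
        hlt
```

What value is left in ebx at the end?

mov ebx, 38 → ebx=38
mov edi, 4 → edi=4
mov ecx, 31 → ecx=31
mov edx, 10 → edx=10
add ecx, edx → ecx=31+10=41
and ebx, 31 → ebx=38&31=6
mov [56], edx → M[56]=10
neg edi → edi=-(4)=-4
and ebx, 127 → ebx=6&127=6
add edx, 11 → edx=10+11=21
mov edx, [48] → edx=M[48]=23
xor ebx, 9 → ebx=6^9=15
mov edx, [56] → edx=M[56]=10
mov edi, [48] → edi=M[48]=23
add ecx, edi → ecx=41+23=64
halt.

15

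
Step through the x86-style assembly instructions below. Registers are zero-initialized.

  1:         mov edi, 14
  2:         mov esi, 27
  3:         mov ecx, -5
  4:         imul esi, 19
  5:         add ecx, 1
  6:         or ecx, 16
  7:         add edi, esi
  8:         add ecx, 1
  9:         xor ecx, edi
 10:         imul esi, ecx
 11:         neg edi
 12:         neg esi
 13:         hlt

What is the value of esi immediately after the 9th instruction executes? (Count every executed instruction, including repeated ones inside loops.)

mov edi, 14 → edi=14
mov esi, 27 → esi=27
mov ecx, -5 → ecx=-5
imul esi, 19 → esi=27*19=513
add ecx, 1 → ecx=(-5)+1=-4
or ecx, 16 → ecx=(-4)|16=-4
add edi, esi → edi=14+513=527
add ecx, 1 → ecx=(-4)+1=-3
xor ecx, edi → ecx=(-3)^527=-526
After step 9: esi = 513.

513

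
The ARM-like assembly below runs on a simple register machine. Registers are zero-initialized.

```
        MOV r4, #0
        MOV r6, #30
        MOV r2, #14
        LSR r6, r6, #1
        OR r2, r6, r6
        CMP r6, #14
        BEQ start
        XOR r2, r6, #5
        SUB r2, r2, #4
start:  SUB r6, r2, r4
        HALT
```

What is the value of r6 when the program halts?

r4=0
r6=30
r2=14
r6=30>>1=15
r2=15|15=15
CMP r6, #14  (cmp 15,14)
BEQ start: not taken
r2=15^5=10
r2=10-4=6
r6=6-0=6
halt.

6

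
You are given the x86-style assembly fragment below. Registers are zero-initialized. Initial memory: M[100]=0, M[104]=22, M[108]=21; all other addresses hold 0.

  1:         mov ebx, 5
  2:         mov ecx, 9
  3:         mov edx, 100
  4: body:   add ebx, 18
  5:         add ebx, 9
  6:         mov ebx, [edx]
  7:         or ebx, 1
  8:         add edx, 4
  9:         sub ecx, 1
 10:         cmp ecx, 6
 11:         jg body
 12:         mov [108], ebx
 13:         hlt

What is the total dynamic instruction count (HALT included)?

29

mov ebx, 5 → ebx=5
mov ecx, 9 → ecx=9
mov edx, 100 → edx=100
add ebx, 18 → ebx=5+18=23
add ebx, 9 → ebx=23+9=32
mov ebx, [edx] → ebx=M[100]=0
or ebx, 1 → ebx=0|1=1
add edx, 4 → edx=100+4=104
sub ecx, 1 → ecx=9-1=8
cmp ecx, 6  (cmp 8,6)
jg body: taken
add ebx, 18 → ebx=1+18=19
add ebx, 9 → ebx=19+9=28
mov ebx, [edx] → ebx=M[104]=22
or ebx, 1 → ebx=22|1=23
add edx, 4 → edx=104+4=108
sub ecx, 1 → ecx=8-1=7
cmp ecx, 6  (cmp 7,6)
jg body: taken
add ebx, 18 → ebx=23+18=41
add ebx, 9 → ebx=41+9=50
mov ebx, [edx] → ebx=M[108]=21
or ebx, 1 → ebx=21|1=21
add edx, 4 → edx=108+4=112
sub ecx, 1 → ecx=7-1=6
cmp ecx, 6  (cmp 6,6)
jg body: not taken
mov [108], ebx → M[108]=21
halt.
Total executed instructions: 29.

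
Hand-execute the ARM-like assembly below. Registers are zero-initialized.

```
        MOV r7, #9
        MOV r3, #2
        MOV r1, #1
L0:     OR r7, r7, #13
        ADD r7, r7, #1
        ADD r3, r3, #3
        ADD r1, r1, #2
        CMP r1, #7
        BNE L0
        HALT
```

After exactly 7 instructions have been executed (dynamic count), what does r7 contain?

after MOV r7, #9: r7=9
after MOV r3, #2: r3=2
after MOV r1, #1: r1=1
after OR r7, r7, #13: r7=9|13=13
after ADD r7, r7, #1: r7=13+1=14
after ADD r3, r3, #3: r3=2+3=5
after ADD r1, r1, #2: r1=1+2=3
After step 7: r7 = 14.

14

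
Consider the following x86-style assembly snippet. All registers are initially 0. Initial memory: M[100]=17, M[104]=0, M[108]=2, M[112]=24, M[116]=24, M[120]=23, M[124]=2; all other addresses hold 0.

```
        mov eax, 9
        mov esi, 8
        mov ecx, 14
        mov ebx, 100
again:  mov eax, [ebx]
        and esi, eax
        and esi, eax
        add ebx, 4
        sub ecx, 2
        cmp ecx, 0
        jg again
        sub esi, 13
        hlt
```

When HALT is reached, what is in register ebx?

128

eax=9
esi=8
ecx=14
ebx=100
eax=M[100]=17
esi=8&17=0
esi=0&17=0
ebx=100+4=104
ecx=14-2=12
cmp ecx, 0  (cmp 12,0)
jg again: taken
eax=M[104]=0
esi=0&0=0
esi=0&0=0
ebx=104+4=108
ecx=12-2=10
cmp ecx, 0  (cmp 10,0)
jg again: taken
eax=M[108]=2
esi=0&2=0
esi=0&2=0
ebx=108+4=112
ecx=10-2=8
cmp ecx, 0  (cmp 8,0)
jg again: taken
eax=M[112]=24
esi=0&24=0
esi=0&24=0
ebx=112+4=116
ecx=8-2=6
cmp ecx, 0  (cmp 6,0)
jg again: taken
eax=M[116]=24
esi=0&24=0
esi=0&24=0
ebx=116+4=120
ecx=6-2=4
cmp ecx, 0  (cmp 4,0)
jg again: taken
eax=M[120]=23
esi=0&23=0
esi=0&23=0
ebx=120+4=124
ecx=4-2=2
cmp ecx, 0  (cmp 2,0)
jg again: taken
eax=M[124]=2
esi=0&2=0
esi=0&2=0
ebx=124+4=128
ecx=2-2=0
cmp ecx, 0  (cmp 0,0)
jg again: not taken
esi=0-13=-13
halt.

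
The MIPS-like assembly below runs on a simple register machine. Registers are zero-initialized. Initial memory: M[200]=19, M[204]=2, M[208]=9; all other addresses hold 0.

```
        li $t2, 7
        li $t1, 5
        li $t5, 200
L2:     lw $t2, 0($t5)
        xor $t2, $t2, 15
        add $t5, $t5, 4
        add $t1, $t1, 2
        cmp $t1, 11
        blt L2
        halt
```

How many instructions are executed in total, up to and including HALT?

after li $t2, 7: $t2=7
after li $t1, 5: $t1=5
after li $t5, 200: $t5=200
after lw $t2, 0($t5): $t2=M[200]=19
after xor $t2, $t2, 15: $t2=19^15=28
after add $t5, $t5, 4: $t5=200+4=204
after add $t1, $t1, 2: $t1=5+2=7
cmp $t1, 11  (cmp 7,11)
blt L2: taken
after lw $t2, 0($t5): $t2=M[204]=2
after xor $t2, $t2, 15: $t2=2^15=13
after add $t5, $t5, 4: $t5=204+4=208
after add $t1, $t1, 2: $t1=7+2=9
cmp $t1, 11  (cmp 9,11)
blt L2: taken
after lw $t2, 0($t5): $t2=M[208]=9
after xor $t2, $t2, 15: $t2=9^15=6
after add $t5, $t5, 4: $t5=208+4=212
after add $t1, $t1, 2: $t1=9+2=11
cmp $t1, 11  (cmp 11,11)
blt L2: not taken
halt.
Total executed instructions: 22.

22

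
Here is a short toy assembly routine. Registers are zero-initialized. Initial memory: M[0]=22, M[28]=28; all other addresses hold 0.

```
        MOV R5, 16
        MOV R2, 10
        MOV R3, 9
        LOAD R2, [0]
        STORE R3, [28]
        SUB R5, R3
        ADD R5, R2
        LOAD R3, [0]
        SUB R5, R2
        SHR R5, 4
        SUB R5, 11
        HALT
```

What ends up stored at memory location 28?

9

after MOV R5, 16: R5=16
after MOV R2, 10: R2=10
after MOV R3, 9: R3=9
after LOAD R2, [0]: R2=M[0]=22
STORE R3, [28] → M[28]=9
after SUB R5, R3: R5=16-9=7
after ADD R5, R2: R5=7+22=29
after LOAD R3, [0]: R3=M[0]=22
after SUB R5, R2: R5=29-22=7
after SHR R5, 4: R5=7>>4=0
after SUB R5, 11: R5=0-11=-11
halt.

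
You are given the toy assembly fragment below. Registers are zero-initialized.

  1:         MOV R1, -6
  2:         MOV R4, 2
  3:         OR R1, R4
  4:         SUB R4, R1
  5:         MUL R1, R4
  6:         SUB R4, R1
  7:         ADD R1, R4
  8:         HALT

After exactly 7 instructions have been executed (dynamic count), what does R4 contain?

56

after MOV R1, -6: R1=-6
after MOV R4, 2: R4=2
after OR R1, R4: R1=(-6)|2=-6
after SUB R4, R1: R4=2-(-6)=8
after MUL R1, R4: R1=(-6)*8=-48
after SUB R4, R1: R4=8-(-48)=56
after ADD R1, R4: R1=(-48)+56=8
After step 7: R4 = 56.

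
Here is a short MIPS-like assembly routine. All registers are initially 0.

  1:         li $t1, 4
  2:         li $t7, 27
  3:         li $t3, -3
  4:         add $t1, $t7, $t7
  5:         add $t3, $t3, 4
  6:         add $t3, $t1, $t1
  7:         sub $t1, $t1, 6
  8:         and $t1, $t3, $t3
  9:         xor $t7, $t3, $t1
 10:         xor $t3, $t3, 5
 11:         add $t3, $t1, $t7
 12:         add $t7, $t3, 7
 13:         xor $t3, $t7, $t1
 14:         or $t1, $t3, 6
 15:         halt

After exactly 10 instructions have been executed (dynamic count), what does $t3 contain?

li $t1, 4 → $t1=4
li $t7, 27 → $t7=27
li $t3, -3 → $t3=-3
add $t1, $t7, $t7 → $t1=27+27=54
add $t3, $t3, 4 → $t3=(-3)+4=1
add $t3, $t1, $t1 → $t3=54+54=108
sub $t1, $t1, 6 → $t1=54-6=48
and $t1, $t3, $t3 → $t1=108&108=108
xor $t7, $t3, $t1 → $t7=108^108=0
xor $t3, $t3, 5 → $t3=108^5=105
After step 10: $t3 = 105.

105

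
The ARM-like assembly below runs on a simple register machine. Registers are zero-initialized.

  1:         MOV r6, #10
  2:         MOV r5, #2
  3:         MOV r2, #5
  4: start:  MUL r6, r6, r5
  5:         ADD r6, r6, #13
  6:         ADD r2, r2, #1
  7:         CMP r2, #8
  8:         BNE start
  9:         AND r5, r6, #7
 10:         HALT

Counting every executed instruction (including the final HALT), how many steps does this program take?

20

r6=10
r5=2
r2=5
r6=10*2=20
r6=20+13=33
r2=5+1=6
CMP r2, #8  (cmp 6,8)
BNE start: taken
r6=33*2=66
r6=66+13=79
r2=6+1=7
CMP r2, #8  (cmp 7,8)
BNE start: taken
r6=79*2=158
r6=158+13=171
r2=7+1=8
CMP r2, #8  (cmp 8,8)
BNE start: not taken
r5=171&7=3
halt.
Total executed instructions: 20.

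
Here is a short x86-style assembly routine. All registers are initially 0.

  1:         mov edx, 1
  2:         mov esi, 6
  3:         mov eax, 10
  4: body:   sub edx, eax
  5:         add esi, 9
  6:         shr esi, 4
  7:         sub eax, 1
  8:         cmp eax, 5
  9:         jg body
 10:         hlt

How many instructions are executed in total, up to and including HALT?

after mov edx, 1: edx=1
after mov esi, 6: esi=6
after mov eax, 10: eax=10
after sub edx, eax: edx=1-10=-9
after add esi, 9: esi=6+9=15
after shr esi, 4: esi=15>>4=0
after sub eax, 1: eax=10-1=9
cmp eax, 5  (cmp 9,5)
jg body: taken
after sub edx, eax: edx=(-9)-9=-18
after add esi, 9: esi=0+9=9
after shr esi, 4: esi=9>>4=0
after sub eax, 1: eax=9-1=8
cmp eax, 5  (cmp 8,5)
jg body: taken
after sub edx, eax: edx=(-18)-8=-26
after add esi, 9: esi=0+9=9
after shr esi, 4: esi=9>>4=0
after sub eax, 1: eax=8-1=7
cmp eax, 5  (cmp 7,5)
jg body: taken
after sub edx, eax: edx=(-26)-7=-33
after add esi, 9: esi=0+9=9
after shr esi, 4: esi=9>>4=0
after sub eax, 1: eax=7-1=6
cmp eax, 5  (cmp 6,5)
jg body: taken
after sub edx, eax: edx=(-33)-6=-39
after add esi, 9: esi=0+9=9
after shr esi, 4: esi=9>>4=0
after sub eax, 1: eax=6-1=5
cmp eax, 5  (cmp 5,5)
jg body: not taken
halt.
Total executed instructions: 34.

34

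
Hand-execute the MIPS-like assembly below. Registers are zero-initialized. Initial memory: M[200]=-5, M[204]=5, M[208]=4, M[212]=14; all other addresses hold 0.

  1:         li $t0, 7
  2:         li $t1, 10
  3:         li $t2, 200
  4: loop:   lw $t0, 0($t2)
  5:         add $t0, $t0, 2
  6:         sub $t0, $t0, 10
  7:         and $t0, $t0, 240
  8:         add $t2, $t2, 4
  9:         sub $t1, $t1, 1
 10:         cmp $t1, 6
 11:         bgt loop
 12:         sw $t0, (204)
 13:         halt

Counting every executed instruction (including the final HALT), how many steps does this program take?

$t0=7
$t1=10
$t2=200
$t0=M[200]=-5
$t0=(-5)+2=-3
$t0=(-3)-10=-13
$t0=(-13)&240=240
$t2=200+4=204
$t1=10-1=9
cmp $t1, 6  (cmp 9,6)
bgt loop: taken
$t0=M[204]=5
$t0=5+2=7
$t0=7-10=-3
$t0=(-3)&240=240
$t2=204+4=208
$t1=9-1=8
cmp $t1, 6  (cmp 8,6)
bgt loop: taken
$t0=M[208]=4
$t0=4+2=6
$t0=6-10=-4
$t0=(-4)&240=240
$t2=208+4=212
$t1=8-1=7
cmp $t1, 6  (cmp 7,6)
bgt loop: taken
$t0=M[212]=14
$t0=14+2=16
$t0=16-10=6
$t0=6&240=0
$t2=212+4=216
$t1=7-1=6
cmp $t1, 6  (cmp 6,6)
bgt loop: not taken
sw $t0, (204) → M[204]=0
halt.
Total executed instructions: 37.

37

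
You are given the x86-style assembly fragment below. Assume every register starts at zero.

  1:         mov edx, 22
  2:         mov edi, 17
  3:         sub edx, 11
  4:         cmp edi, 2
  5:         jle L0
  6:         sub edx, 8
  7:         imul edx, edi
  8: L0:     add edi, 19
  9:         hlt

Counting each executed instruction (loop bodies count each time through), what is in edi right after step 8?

36

mov edx, 22 → edx=22
mov edi, 17 → edi=17
sub edx, 11 → edx=22-11=11
cmp edi, 2  (cmp 17,2)
jle L0: not taken
sub edx, 8 → edx=11-8=3
imul edx, edi → edx=3*17=51
add edi, 19 → edi=17+19=36
After step 8: edi = 36.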